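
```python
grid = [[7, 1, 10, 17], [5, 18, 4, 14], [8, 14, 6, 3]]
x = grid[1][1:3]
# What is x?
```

grid[1] = [5, 18, 4, 14]. grid[1] has length 4. The slice grid[1][1:3] selects indices [1, 2] (1->18, 2->4), giving [18, 4].

[18, 4]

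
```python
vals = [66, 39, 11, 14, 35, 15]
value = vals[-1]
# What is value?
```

vals has length 6. Negative index -1 maps to positive index 6 + (-1) = 5. vals[5] = 15.

15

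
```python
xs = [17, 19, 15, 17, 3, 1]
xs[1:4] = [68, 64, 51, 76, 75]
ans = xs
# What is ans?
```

xs starts as [17, 19, 15, 17, 3, 1] (length 6). The slice xs[1:4] covers indices [1, 2, 3] with values [19, 15, 17]. Replacing that slice with [68, 64, 51, 76, 75] (different length) produces [17, 68, 64, 51, 76, 75, 3, 1].

[17, 68, 64, 51, 76, 75, 3, 1]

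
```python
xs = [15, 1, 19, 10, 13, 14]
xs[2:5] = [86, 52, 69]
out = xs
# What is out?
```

xs starts as [15, 1, 19, 10, 13, 14] (length 6). The slice xs[2:5] covers indices [2, 3, 4] with values [19, 10, 13]. Replacing that slice with [86, 52, 69] (same length) produces [15, 1, 86, 52, 69, 14].

[15, 1, 86, 52, 69, 14]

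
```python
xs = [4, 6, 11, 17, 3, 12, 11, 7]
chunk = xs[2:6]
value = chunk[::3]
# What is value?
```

xs has length 8. The slice xs[2:6] selects indices [2, 3, 4, 5] (2->11, 3->17, 4->3, 5->12), giving [11, 17, 3, 12]. So chunk = [11, 17, 3, 12]. chunk has length 4. The slice chunk[::3] selects indices [0, 3] (0->11, 3->12), giving [11, 12].

[11, 12]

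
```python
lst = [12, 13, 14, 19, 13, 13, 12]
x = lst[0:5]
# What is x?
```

lst has length 7. The slice lst[0:5] selects indices [0, 1, 2, 3, 4] (0->12, 1->13, 2->14, 3->19, 4->13), giving [12, 13, 14, 19, 13].

[12, 13, 14, 19, 13]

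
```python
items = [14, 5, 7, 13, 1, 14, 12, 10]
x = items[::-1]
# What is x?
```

items has length 8. The slice items[::-1] selects indices [7, 6, 5, 4, 3, 2, 1, 0] (7->10, 6->12, 5->14, 4->1, 3->13, 2->7, 1->5, 0->14), giving [10, 12, 14, 1, 13, 7, 5, 14].

[10, 12, 14, 1, 13, 7, 5, 14]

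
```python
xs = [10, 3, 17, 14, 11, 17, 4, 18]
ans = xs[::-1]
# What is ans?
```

xs has length 8. The slice xs[::-1] selects indices [7, 6, 5, 4, 3, 2, 1, 0] (7->18, 6->4, 5->17, 4->11, 3->14, 2->17, 1->3, 0->10), giving [18, 4, 17, 11, 14, 17, 3, 10].

[18, 4, 17, 11, 14, 17, 3, 10]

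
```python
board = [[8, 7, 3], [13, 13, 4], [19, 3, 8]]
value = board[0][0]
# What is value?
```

board[0] = [8, 7, 3]. Taking column 0 of that row yields 8.

8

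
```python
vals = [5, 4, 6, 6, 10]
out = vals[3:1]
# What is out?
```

vals has length 5. The slice vals[3:1] resolves to an empty index range, so the result is [].

[]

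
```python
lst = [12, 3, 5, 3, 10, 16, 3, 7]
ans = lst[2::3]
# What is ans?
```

lst has length 8. The slice lst[2::3] selects indices [2, 5] (2->5, 5->16), giving [5, 16].

[5, 16]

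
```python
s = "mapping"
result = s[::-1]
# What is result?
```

s has length 7. The slice s[::-1] selects indices [6, 5, 4, 3, 2, 1, 0] (6->'g', 5->'n', 4->'i', 3->'p', 2->'p', 1->'a', 0->'m'), giving 'gnippam'.

'gnippam'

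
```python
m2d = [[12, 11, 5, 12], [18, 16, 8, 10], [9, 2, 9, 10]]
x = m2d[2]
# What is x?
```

m2d has 3 rows. Row 2 is [9, 2, 9, 10].

[9, 2, 9, 10]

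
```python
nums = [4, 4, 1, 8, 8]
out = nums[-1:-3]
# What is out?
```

nums has length 5. The slice nums[-1:-3] resolves to an empty index range, so the result is [].

[]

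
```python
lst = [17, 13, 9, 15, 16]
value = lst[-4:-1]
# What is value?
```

lst has length 5. The slice lst[-4:-1] selects indices [1, 2, 3] (1->13, 2->9, 3->15), giving [13, 9, 15].

[13, 9, 15]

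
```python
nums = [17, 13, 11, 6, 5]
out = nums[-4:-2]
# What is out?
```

nums has length 5. The slice nums[-4:-2] selects indices [1, 2] (1->13, 2->11), giving [13, 11].

[13, 11]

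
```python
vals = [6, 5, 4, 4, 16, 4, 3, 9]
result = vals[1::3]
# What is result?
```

vals has length 8. The slice vals[1::3] selects indices [1, 4, 7] (1->5, 4->16, 7->9), giving [5, 16, 9].

[5, 16, 9]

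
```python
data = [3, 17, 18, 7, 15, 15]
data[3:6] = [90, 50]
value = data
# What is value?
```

data starts as [3, 17, 18, 7, 15, 15] (length 6). The slice data[3:6] covers indices [3, 4, 5] with values [7, 15, 15]. Replacing that slice with [90, 50] (different length) produces [3, 17, 18, 90, 50].

[3, 17, 18, 90, 50]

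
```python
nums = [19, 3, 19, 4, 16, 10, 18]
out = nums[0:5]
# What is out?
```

nums has length 7. The slice nums[0:5] selects indices [0, 1, 2, 3, 4] (0->19, 1->3, 2->19, 3->4, 4->16), giving [19, 3, 19, 4, 16].

[19, 3, 19, 4, 16]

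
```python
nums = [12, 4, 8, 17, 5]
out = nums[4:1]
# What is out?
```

nums has length 5. The slice nums[4:1] resolves to an empty index range, so the result is [].

[]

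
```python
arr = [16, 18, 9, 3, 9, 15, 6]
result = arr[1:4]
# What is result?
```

arr has length 7. The slice arr[1:4] selects indices [1, 2, 3] (1->18, 2->9, 3->3), giving [18, 9, 3].

[18, 9, 3]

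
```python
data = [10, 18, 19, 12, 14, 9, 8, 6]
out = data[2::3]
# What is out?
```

data has length 8. The slice data[2::3] selects indices [2, 5] (2->19, 5->9), giving [19, 9].

[19, 9]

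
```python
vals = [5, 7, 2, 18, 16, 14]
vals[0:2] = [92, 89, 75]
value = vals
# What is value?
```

vals starts as [5, 7, 2, 18, 16, 14] (length 6). The slice vals[0:2] covers indices [0, 1] with values [5, 7]. Replacing that slice with [92, 89, 75] (different length) produces [92, 89, 75, 2, 18, 16, 14].

[92, 89, 75, 2, 18, 16, 14]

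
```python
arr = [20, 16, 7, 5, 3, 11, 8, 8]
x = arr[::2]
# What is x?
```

arr has length 8. The slice arr[::2] selects indices [0, 2, 4, 6] (0->20, 2->7, 4->3, 6->8), giving [20, 7, 3, 8].

[20, 7, 3, 8]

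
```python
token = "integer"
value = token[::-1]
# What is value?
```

token has length 7. The slice token[::-1] selects indices [6, 5, 4, 3, 2, 1, 0] (6->'r', 5->'e', 4->'g', 3->'e', 2->'t', 1->'n', 0->'i'), giving 'regetni'.

'regetni'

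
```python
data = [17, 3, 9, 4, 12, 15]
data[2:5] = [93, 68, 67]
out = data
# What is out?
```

data starts as [17, 3, 9, 4, 12, 15] (length 6). The slice data[2:5] covers indices [2, 3, 4] with values [9, 4, 12]. Replacing that slice with [93, 68, 67] (same length) produces [17, 3, 93, 68, 67, 15].

[17, 3, 93, 68, 67, 15]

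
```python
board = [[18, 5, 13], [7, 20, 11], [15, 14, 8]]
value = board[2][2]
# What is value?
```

board[2] = [15, 14, 8]. Taking column 2 of that row yields 8.

8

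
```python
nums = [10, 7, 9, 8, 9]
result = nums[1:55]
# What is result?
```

nums has length 5. The slice nums[1:55] selects indices [1, 2, 3, 4] (1->7, 2->9, 3->8, 4->9), giving [7, 9, 8, 9].

[7, 9, 8, 9]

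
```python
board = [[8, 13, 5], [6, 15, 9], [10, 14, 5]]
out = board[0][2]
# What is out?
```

board[0] = [8, 13, 5]. Taking column 2 of that row yields 5.

5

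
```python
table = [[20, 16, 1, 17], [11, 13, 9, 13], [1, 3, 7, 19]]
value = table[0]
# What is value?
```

table has 3 rows. Row 0 is [20, 16, 1, 17].

[20, 16, 1, 17]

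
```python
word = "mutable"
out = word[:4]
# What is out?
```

word has length 7. The slice word[:4] selects indices [0, 1, 2, 3] (0->'m', 1->'u', 2->'t', 3->'a'), giving 'muta'.

'muta'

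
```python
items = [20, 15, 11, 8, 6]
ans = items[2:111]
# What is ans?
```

items has length 5. The slice items[2:111] selects indices [2, 3, 4] (2->11, 3->8, 4->6), giving [11, 8, 6].

[11, 8, 6]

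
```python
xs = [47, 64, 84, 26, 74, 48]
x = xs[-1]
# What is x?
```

xs has length 6. Negative index -1 maps to positive index 6 + (-1) = 5. xs[5] = 48.

48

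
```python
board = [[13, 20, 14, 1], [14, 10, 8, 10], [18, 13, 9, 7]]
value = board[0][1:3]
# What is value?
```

board[0] = [13, 20, 14, 1]. board[0] has length 4. The slice board[0][1:3] selects indices [1, 2] (1->20, 2->14), giving [20, 14].

[20, 14]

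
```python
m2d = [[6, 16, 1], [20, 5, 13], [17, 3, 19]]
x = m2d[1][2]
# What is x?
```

m2d[1] = [20, 5, 13]. Taking column 2 of that row yields 13.

13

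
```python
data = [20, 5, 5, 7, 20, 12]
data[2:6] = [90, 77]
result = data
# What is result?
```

data starts as [20, 5, 5, 7, 20, 12] (length 6). The slice data[2:6] covers indices [2, 3, 4, 5] with values [5, 7, 20, 12]. Replacing that slice with [90, 77] (different length) produces [20, 5, 90, 77].

[20, 5, 90, 77]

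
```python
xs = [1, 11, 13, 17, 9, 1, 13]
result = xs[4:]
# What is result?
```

xs has length 7. The slice xs[4:] selects indices [4, 5, 6] (4->9, 5->1, 6->13), giving [9, 1, 13].

[9, 1, 13]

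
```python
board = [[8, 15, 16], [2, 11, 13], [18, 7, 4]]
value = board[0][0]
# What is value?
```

board[0] = [8, 15, 16]. Taking column 0 of that row yields 8.

8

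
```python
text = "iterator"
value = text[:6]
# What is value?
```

text has length 8. The slice text[:6] selects indices [0, 1, 2, 3, 4, 5] (0->'i', 1->'t', 2->'e', 3->'r', 4->'a', 5->'t'), giving 'iterat'.

'iterat'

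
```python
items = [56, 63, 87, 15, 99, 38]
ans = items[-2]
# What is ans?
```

items has length 6. Negative index -2 maps to positive index 6 + (-2) = 4. items[4] = 99.

99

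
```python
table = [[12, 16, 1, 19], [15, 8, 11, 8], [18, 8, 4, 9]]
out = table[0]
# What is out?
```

table has 3 rows. Row 0 is [12, 16, 1, 19].

[12, 16, 1, 19]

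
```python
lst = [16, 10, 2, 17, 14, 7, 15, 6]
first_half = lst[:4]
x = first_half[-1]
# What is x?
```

lst has length 8. The slice lst[:4] selects indices [0, 1, 2, 3] (0->16, 1->10, 2->2, 3->17), giving [16, 10, 2, 17]. So first_half = [16, 10, 2, 17]. Then first_half[-1] = 17.

17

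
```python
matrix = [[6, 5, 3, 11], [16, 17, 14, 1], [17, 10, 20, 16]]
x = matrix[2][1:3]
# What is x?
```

matrix[2] = [17, 10, 20, 16]. matrix[2] has length 4. The slice matrix[2][1:3] selects indices [1, 2] (1->10, 2->20), giving [10, 20].

[10, 20]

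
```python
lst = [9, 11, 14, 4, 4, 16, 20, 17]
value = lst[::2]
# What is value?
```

lst has length 8. The slice lst[::2] selects indices [0, 2, 4, 6] (0->9, 2->14, 4->4, 6->20), giving [9, 14, 4, 20].

[9, 14, 4, 20]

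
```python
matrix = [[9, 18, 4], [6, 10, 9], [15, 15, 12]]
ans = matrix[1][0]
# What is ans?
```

matrix[1] = [6, 10, 9]. Taking column 0 of that row yields 6.

6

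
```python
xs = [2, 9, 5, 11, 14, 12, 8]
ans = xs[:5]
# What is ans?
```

xs has length 7. The slice xs[:5] selects indices [0, 1, 2, 3, 4] (0->2, 1->9, 2->5, 3->11, 4->14), giving [2, 9, 5, 11, 14].

[2, 9, 5, 11, 14]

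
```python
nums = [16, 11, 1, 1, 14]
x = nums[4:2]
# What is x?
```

nums has length 5. The slice nums[4:2] resolves to an empty index range, so the result is [].

[]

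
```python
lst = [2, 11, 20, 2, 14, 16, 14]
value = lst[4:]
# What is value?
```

lst has length 7. The slice lst[4:] selects indices [4, 5, 6] (4->14, 5->16, 6->14), giving [14, 16, 14].

[14, 16, 14]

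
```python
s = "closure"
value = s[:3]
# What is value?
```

s has length 7. The slice s[:3] selects indices [0, 1, 2] (0->'c', 1->'l', 2->'o'), giving 'clo'.

'clo'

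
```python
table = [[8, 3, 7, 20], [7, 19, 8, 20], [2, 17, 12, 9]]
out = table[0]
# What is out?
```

table has 3 rows. Row 0 is [8, 3, 7, 20].

[8, 3, 7, 20]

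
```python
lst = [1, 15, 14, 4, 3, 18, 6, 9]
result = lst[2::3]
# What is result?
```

lst has length 8. The slice lst[2::3] selects indices [2, 5] (2->14, 5->18), giving [14, 18].

[14, 18]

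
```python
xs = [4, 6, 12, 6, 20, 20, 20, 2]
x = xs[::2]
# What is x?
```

xs has length 8. The slice xs[::2] selects indices [0, 2, 4, 6] (0->4, 2->12, 4->20, 6->20), giving [4, 12, 20, 20].

[4, 12, 20, 20]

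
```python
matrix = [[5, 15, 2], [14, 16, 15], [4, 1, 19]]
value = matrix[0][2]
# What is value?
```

matrix[0] = [5, 15, 2]. Taking column 2 of that row yields 2.

2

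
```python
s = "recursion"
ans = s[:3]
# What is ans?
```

s has length 9. The slice s[:3] selects indices [0, 1, 2] (0->'r', 1->'e', 2->'c'), giving 'rec'.

'rec'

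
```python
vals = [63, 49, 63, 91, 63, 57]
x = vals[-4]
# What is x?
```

vals has length 6. Negative index -4 maps to positive index 6 + (-4) = 2. vals[2] = 63.

63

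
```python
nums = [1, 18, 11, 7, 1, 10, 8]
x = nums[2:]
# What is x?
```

nums has length 7. The slice nums[2:] selects indices [2, 3, 4, 5, 6] (2->11, 3->7, 4->1, 5->10, 6->8), giving [11, 7, 1, 10, 8].

[11, 7, 1, 10, 8]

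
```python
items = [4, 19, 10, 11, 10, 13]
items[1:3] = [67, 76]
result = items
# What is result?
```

items starts as [4, 19, 10, 11, 10, 13] (length 6). The slice items[1:3] covers indices [1, 2] with values [19, 10]. Replacing that slice with [67, 76] (same length) produces [4, 67, 76, 11, 10, 13].

[4, 67, 76, 11, 10, 13]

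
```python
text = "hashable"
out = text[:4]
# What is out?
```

text has length 8. The slice text[:4] selects indices [0, 1, 2, 3] (0->'h', 1->'a', 2->'s', 3->'h'), giving 'hash'.

'hash'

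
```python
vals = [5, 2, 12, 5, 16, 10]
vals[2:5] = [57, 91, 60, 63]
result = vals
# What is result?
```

vals starts as [5, 2, 12, 5, 16, 10] (length 6). The slice vals[2:5] covers indices [2, 3, 4] with values [12, 5, 16]. Replacing that slice with [57, 91, 60, 63] (different length) produces [5, 2, 57, 91, 60, 63, 10].

[5, 2, 57, 91, 60, 63, 10]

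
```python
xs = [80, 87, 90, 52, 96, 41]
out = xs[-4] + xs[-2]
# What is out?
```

xs has length 6. Negative index -4 maps to positive index 6 + (-4) = 2. xs[2] = 90.
xs has length 6. Negative index -2 maps to positive index 6 + (-2) = 4. xs[4] = 96.
Sum: 90 + 96 = 186.

186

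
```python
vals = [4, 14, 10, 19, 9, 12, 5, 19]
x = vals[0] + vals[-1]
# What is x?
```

vals has length 8. vals[0] = 4.
vals has length 8. Negative index -1 maps to positive index 8 + (-1) = 7. vals[7] = 19.
Sum: 4 + 19 = 23.

23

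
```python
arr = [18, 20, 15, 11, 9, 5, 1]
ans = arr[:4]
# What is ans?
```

arr has length 7. The slice arr[:4] selects indices [0, 1, 2, 3] (0->18, 1->20, 2->15, 3->11), giving [18, 20, 15, 11].

[18, 20, 15, 11]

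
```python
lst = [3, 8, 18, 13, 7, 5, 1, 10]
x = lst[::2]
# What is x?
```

lst has length 8. The slice lst[::2] selects indices [0, 2, 4, 6] (0->3, 2->18, 4->7, 6->1), giving [3, 18, 7, 1].

[3, 18, 7, 1]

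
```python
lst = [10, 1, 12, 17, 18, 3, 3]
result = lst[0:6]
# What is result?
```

lst has length 7. The slice lst[0:6] selects indices [0, 1, 2, 3, 4, 5] (0->10, 1->1, 2->12, 3->17, 4->18, 5->3), giving [10, 1, 12, 17, 18, 3].

[10, 1, 12, 17, 18, 3]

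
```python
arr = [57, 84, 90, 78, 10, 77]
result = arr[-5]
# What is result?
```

arr has length 6. Negative index -5 maps to positive index 6 + (-5) = 1. arr[1] = 84.

84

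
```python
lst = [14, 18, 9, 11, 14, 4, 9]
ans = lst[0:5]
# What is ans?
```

lst has length 7. The slice lst[0:5] selects indices [0, 1, 2, 3, 4] (0->14, 1->18, 2->9, 3->11, 4->14), giving [14, 18, 9, 11, 14].

[14, 18, 9, 11, 14]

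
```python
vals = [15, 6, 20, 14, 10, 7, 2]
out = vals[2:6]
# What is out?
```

vals has length 7. The slice vals[2:6] selects indices [2, 3, 4, 5] (2->20, 3->14, 4->10, 5->7), giving [20, 14, 10, 7].

[20, 14, 10, 7]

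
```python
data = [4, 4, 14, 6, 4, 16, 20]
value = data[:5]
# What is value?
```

data has length 7. The slice data[:5] selects indices [0, 1, 2, 3, 4] (0->4, 1->4, 2->14, 3->6, 4->4), giving [4, 4, 14, 6, 4].

[4, 4, 14, 6, 4]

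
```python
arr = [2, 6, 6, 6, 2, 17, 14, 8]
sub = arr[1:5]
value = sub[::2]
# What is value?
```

arr has length 8. The slice arr[1:5] selects indices [1, 2, 3, 4] (1->6, 2->6, 3->6, 4->2), giving [6, 6, 6, 2]. So sub = [6, 6, 6, 2]. sub has length 4. The slice sub[::2] selects indices [0, 2] (0->6, 2->6), giving [6, 6].

[6, 6]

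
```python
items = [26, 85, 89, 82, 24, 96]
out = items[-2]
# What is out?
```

items has length 6. Negative index -2 maps to positive index 6 + (-2) = 4. items[4] = 24.

24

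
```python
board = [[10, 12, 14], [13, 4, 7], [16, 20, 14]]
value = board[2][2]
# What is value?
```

board[2] = [16, 20, 14]. Taking column 2 of that row yields 14.

14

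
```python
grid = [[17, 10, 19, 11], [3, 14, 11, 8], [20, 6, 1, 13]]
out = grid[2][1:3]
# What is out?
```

grid[2] = [20, 6, 1, 13]. grid[2] has length 4. The slice grid[2][1:3] selects indices [1, 2] (1->6, 2->1), giving [6, 1].

[6, 1]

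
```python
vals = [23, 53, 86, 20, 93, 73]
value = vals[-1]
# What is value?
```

vals has length 6. Negative index -1 maps to positive index 6 + (-1) = 5. vals[5] = 73.

73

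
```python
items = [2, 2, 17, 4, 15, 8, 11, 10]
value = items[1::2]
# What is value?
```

items has length 8. The slice items[1::2] selects indices [1, 3, 5, 7] (1->2, 3->4, 5->8, 7->10), giving [2, 4, 8, 10].

[2, 4, 8, 10]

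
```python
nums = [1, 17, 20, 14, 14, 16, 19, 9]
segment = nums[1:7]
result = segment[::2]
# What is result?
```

nums has length 8. The slice nums[1:7] selects indices [1, 2, 3, 4, 5, 6] (1->17, 2->20, 3->14, 4->14, 5->16, 6->19), giving [17, 20, 14, 14, 16, 19]. So segment = [17, 20, 14, 14, 16, 19]. segment has length 6. The slice segment[::2] selects indices [0, 2, 4] (0->17, 2->14, 4->16), giving [17, 14, 16].

[17, 14, 16]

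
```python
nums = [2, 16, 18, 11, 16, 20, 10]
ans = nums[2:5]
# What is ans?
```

nums has length 7. The slice nums[2:5] selects indices [2, 3, 4] (2->18, 3->11, 4->16), giving [18, 11, 16].

[18, 11, 16]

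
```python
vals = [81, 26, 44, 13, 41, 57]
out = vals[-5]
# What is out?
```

vals has length 6. Negative index -5 maps to positive index 6 + (-5) = 1. vals[1] = 26.

26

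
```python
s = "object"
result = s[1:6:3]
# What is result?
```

s has length 6. The slice s[1:6:3] selects indices [1, 4] (1->'b', 4->'c'), giving 'bc'.

'bc'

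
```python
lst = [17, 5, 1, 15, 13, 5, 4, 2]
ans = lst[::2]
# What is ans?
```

lst has length 8. The slice lst[::2] selects indices [0, 2, 4, 6] (0->17, 2->1, 4->13, 6->4), giving [17, 1, 13, 4].

[17, 1, 13, 4]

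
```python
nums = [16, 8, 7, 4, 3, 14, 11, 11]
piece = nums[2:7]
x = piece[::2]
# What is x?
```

nums has length 8. The slice nums[2:7] selects indices [2, 3, 4, 5, 6] (2->7, 3->4, 4->3, 5->14, 6->11), giving [7, 4, 3, 14, 11]. So piece = [7, 4, 3, 14, 11]. piece has length 5. The slice piece[::2] selects indices [0, 2, 4] (0->7, 2->3, 4->11), giving [7, 3, 11].

[7, 3, 11]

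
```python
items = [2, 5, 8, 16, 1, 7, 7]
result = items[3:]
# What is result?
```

items has length 7. The slice items[3:] selects indices [3, 4, 5, 6] (3->16, 4->1, 5->7, 6->7), giving [16, 1, 7, 7].

[16, 1, 7, 7]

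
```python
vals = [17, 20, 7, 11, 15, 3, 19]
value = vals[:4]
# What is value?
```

vals has length 7. The slice vals[:4] selects indices [0, 1, 2, 3] (0->17, 1->20, 2->7, 3->11), giving [17, 20, 7, 11].

[17, 20, 7, 11]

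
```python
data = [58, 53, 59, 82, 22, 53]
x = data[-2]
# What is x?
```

data has length 6. Negative index -2 maps to positive index 6 + (-2) = 4. data[4] = 22.

22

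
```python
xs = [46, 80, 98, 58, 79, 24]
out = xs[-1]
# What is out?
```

xs has length 6. Negative index -1 maps to positive index 6 + (-1) = 5. xs[5] = 24.

24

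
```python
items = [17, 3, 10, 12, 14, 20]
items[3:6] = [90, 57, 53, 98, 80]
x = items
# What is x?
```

items starts as [17, 3, 10, 12, 14, 20] (length 6). The slice items[3:6] covers indices [3, 4, 5] with values [12, 14, 20]. Replacing that slice with [90, 57, 53, 98, 80] (different length) produces [17, 3, 10, 90, 57, 53, 98, 80].

[17, 3, 10, 90, 57, 53, 98, 80]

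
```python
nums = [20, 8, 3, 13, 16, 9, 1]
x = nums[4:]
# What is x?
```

nums has length 7. The slice nums[4:] selects indices [4, 5, 6] (4->16, 5->9, 6->1), giving [16, 9, 1].

[16, 9, 1]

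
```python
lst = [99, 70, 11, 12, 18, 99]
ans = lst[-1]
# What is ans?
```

lst has length 6. Negative index -1 maps to positive index 6 + (-1) = 5. lst[5] = 99.

99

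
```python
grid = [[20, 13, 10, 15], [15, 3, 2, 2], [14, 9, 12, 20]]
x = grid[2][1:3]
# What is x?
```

grid[2] = [14, 9, 12, 20]. grid[2] has length 4. The slice grid[2][1:3] selects indices [1, 2] (1->9, 2->12), giving [9, 12].

[9, 12]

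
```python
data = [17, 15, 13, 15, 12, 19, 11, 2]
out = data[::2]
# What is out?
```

data has length 8. The slice data[::2] selects indices [0, 2, 4, 6] (0->17, 2->13, 4->12, 6->11), giving [17, 13, 12, 11].

[17, 13, 12, 11]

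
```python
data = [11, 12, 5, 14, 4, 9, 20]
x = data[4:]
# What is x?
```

data has length 7. The slice data[4:] selects indices [4, 5, 6] (4->4, 5->9, 6->20), giving [4, 9, 20].

[4, 9, 20]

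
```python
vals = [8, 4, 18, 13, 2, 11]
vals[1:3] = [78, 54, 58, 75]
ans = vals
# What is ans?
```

vals starts as [8, 4, 18, 13, 2, 11] (length 6). The slice vals[1:3] covers indices [1, 2] with values [4, 18]. Replacing that slice with [78, 54, 58, 75] (different length) produces [8, 78, 54, 58, 75, 13, 2, 11].

[8, 78, 54, 58, 75, 13, 2, 11]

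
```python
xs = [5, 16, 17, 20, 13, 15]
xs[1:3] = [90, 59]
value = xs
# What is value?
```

xs starts as [5, 16, 17, 20, 13, 15] (length 6). The slice xs[1:3] covers indices [1, 2] with values [16, 17]. Replacing that slice with [90, 59] (same length) produces [5, 90, 59, 20, 13, 15].

[5, 90, 59, 20, 13, 15]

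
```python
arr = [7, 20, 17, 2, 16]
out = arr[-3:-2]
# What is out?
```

arr has length 5. The slice arr[-3:-2] selects indices [2] (2->17), giving [17].

[17]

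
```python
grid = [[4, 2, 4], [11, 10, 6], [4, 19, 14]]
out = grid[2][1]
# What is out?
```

grid[2] = [4, 19, 14]. Taking column 1 of that row yields 19.

19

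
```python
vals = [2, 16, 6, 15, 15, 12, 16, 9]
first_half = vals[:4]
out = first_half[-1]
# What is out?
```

vals has length 8. The slice vals[:4] selects indices [0, 1, 2, 3] (0->2, 1->16, 2->6, 3->15), giving [2, 16, 6, 15]. So first_half = [2, 16, 6, 15]. Then first_half[-1] = 15.

15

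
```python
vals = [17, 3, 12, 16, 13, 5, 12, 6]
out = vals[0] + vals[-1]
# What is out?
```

vals has length 8. vals[0] = 17.
vals has length 8. Negative index -1 maps to positive index 8 + (-1) = 7. vals[7] = 6.
Sum: 17 + 6 = 23.

23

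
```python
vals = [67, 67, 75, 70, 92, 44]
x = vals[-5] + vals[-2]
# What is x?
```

vals has length 6. Negative index -5 maps to positive index 6 + (-5) = 1. vals[1] = 67.
vals has length 6. Negative index -2 maps to positive index 6 + (-2) = 4. vals[4] = 92.
Sum: 67 + 92 = 159.

159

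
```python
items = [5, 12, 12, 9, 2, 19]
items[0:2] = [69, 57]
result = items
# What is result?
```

items starts as [5, 12, 12, 9, 2, 19] (length 6). The slice items[0:2] covers indices [0, 1] with values [5, 12]. Replacing that slice with [69, 57] (same length) produces [69, 57, 12, 9, 2, 19].

[69, 57, 12, 9, 2, 19]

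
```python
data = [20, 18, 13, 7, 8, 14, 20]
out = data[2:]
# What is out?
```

data has length 7. The slice data[2:] selects indices [2, 3, 4, 5, 6] (2->13, 3->7, 4->8, 5->14, 6->20), giving [13, 7, 8, 14, 20].

[13, 7, 8, 14, 20]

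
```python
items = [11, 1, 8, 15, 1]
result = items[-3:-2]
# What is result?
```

items has length 5. The slice items[-3:-2] selects indices [2] (2->8), giving [8].

[8]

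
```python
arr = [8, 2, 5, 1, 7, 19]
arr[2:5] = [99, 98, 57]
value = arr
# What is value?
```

arr starts as [8, 2, 5, 1, 7, 19] (length 6). The slice arr[2:5] covers indices [2, 3, 4] with values [5, 1, 7]. Replacing that slice with [99, 98, 57] (same length) produces [8, 2, 99, 98, 57, 19].

[8, 2, 99, 98, 57, 19]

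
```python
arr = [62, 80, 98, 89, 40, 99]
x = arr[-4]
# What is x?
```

arr has length 6. Negative index -4 maps to positive index 6 + (-4) = 2. arr[2] = 98.

98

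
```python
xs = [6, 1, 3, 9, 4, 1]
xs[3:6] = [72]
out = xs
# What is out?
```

xs starts as [6, 1, 3, 9, 4, 1] (length 6). The slice xs[3:6] covers indices [3, 4, 5] with values [9, 4, 1]. Replacing that slice with [72] (different length) produces [6, 1, 3, 72].

[6, 1, 3, 72]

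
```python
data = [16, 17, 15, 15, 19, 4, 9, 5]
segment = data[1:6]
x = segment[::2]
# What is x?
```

data has length 8. The slice data[1:6] selects indices [1, 2, 3, 4, 5] (1->17, 2->15, 3->15, 4->19, 5->4), giving [17, 15, 15, 19, 4]. So segment = [17, 15, 15, 19, 4]. segment has length 5. The slice segment[::2] selects indices [0, 2, 4] (0->17, 2->15, 4->4), giving [17, 15, 4].

[17, 15, 4]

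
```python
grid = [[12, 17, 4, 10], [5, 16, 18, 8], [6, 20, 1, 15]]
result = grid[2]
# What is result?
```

grid has 3 rows. Row 2 is [6, 20, 1, 15].

[6, 20, 1, 15]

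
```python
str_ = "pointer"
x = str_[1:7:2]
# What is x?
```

str_ has length 7. The slice str_[1:7:2] selects indices [1, 3, 5] (1->'o', 3->'n', 5->'e'), giving 'one'.

'one'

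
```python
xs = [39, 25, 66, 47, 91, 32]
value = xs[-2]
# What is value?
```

xs has length 6. Negative index -2 maps to positive index 6 + (-2) = 4. xs[4] = 91.

91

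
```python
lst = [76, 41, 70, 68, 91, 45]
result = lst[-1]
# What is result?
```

lst has length 6. Negative index -1 maps to positive index 6 + (-1) = 5. lst[5] = 45.

45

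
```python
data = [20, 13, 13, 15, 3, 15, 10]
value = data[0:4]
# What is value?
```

data has length 7. The slice data[0:4] selects indices [0, 1, 2, 3] (0->20, 1->13, 2->13, 3->15), giving [20, 13, 13, 15].

[20, 13, 13, 15]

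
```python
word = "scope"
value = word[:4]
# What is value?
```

word has length 5. The slice word[:4] selects indices [0, 1, 2, 3] (0->'s', 1->'c', 2->'o', 3->'p'), giving 'scop'.

'scop'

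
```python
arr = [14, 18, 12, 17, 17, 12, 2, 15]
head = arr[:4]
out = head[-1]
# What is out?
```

arr has length 8. The slice arr[:4] selects indices [0, 1, 2, 3] (0->14, 1->18, 2->12, 3->17), giving [14, 18, 12, 17]. So head = [14, 18, 12, 17]. Then head[-1] = 17.

17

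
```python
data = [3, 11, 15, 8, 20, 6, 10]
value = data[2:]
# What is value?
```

data has length 7. The slice data[2:] selects indices [2, 3, 4, 5, 6] (2->15, 3->8, 4->20, 5->6, 6->10), giving [15, 8, 20, 6, 10].

[15, 8, 20, 6, 10]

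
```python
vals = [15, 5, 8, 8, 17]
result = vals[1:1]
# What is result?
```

vals has length 5. The slice vals[1:1] resolves to an empty index range, so the result is [].

[]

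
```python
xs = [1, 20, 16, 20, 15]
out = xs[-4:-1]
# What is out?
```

xs has length 5. The slice xs[-4:-1] selects indices [1, 2, 3] (1->20, 2->16, 3->20), giving [20, 16, 20].

[20, 16, 20]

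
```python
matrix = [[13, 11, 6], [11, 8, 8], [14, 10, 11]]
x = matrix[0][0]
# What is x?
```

matrix[0] = [13, 11, 6]. Taking column 0 of that row yields 13.

13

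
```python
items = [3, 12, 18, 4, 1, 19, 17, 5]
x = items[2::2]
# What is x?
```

items has length 8. The slice items[2::2] selects indices [2, 4, 6] (2->18, 4->1, 6->17), giving [18, 1, 17].

[18, 1, 17]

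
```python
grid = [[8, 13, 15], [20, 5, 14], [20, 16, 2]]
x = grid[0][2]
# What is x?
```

grid[0] = [8, 13, 15]. Taking column 2 of that row yields 15.

15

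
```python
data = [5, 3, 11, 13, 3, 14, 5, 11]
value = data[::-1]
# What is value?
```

data has length 8. The slice data[::-1] selects indices [7, 6, 5, 4, 3, 2, 1, 0] (7->11, 6->5, 5->14, 4->3, 3->13, 2->11, 1->3, 0->5), giving [11, 5, 14, 3, 13, 11, 3, 5].

[11, 5, 14, 3, 13, 11, 3, 5]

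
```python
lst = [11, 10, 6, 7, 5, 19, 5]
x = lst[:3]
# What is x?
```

lst has length 7. The slice lst[:3] selects indices [0, 1, 2] (0->11, 1->10, 2->6), giving [11, 10, 6].

[11, 10, 6]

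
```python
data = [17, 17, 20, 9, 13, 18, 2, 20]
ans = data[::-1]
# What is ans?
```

data has length 8. The slice data[::-1] selects indices [7, 6, 5, 4, 3, 2, 1, 0] (7->20, 6->2, 5->18, 4->13, 3->9, 2->20, 1->17, 0->17), giving [20, 2, 18, 13, 9, 20, 17, 17].

[20, 2, 18, 13, 9, 20, 17, 17]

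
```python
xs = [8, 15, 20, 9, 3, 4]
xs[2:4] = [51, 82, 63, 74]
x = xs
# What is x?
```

xs starts as [8, 15, 20, 9, 3, 4] (length 6). The slice xs[2:4] covers indices [2, 3] with values [20, 9]. Replacing that slice with [51, 82, 63, 74] (different length) produces [8, 15, 51, 82, 63, 74, 3, 4].

[8, 15, 51, 82, 63, 74, 3, 4]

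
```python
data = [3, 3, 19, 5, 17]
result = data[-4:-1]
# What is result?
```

data has length 5. The slice data[-4:-1] selects indices [1, 2, 3] (1->3, 2->19, 3->5), giving [3, 19, 5].

[3, 19, 5]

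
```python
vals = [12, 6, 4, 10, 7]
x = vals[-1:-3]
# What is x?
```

vals has length 5. The slice vals[-1:-3] resolves to an empty index range, so the result is [].

[]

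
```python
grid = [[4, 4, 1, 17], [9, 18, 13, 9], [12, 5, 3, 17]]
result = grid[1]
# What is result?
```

grid has 3 rows. Row 1 is [9, 18, 13, 9].

[9, 18, 13, 9]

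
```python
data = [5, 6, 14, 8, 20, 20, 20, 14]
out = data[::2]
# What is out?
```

data has length 8. The slice data[::2] selects indices [0, 2, 4, 6] (0->5, 2->14, 4->20, 6->20), giving [5, 14, 20, 20].

[5, 14, 20, 20]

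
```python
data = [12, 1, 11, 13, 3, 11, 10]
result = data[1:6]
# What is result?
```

data has length 7. The slice data[1:6] selects indices [1, 2, 3, 4, 5] (1->1, 2->11, 3->13, 4->3, 5->11), giving [1, 11, 13, 3, 11].

[1, 11, 13, 3, 11]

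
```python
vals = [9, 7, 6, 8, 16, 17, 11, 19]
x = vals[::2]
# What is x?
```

vals has length 8. The slice vals[::2] selects indices [0, 2, 4, 6] (0->9, 2->6, 4->16, 6->11), giving [9, 6, 16, 11].

[9, 6, 16, 11]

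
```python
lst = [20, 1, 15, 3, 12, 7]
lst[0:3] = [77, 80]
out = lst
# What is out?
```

lst starts as [20, 1, 15, 3, 12, 7] (length 6). The slice lst[0:3] covers indices [0, 1, 2] with values [20, 1, 15]. Replacing that slice with [77, 80] (different length) produces [77, 80, 3, 12, 7].

[77, 80, 3, 12, 7]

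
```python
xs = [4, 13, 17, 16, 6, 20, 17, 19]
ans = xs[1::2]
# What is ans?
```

xs has length 8. The slice xs[1::2] selects indices [1, 3, 5, 7] (1->13, 3->16, 5->20, 7->19), giving [13, 16, 20, 19].

[13, 16, 20, 19]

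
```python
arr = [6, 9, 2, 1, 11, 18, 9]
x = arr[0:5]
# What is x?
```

arr has length 7. The slice arr[0:5] selects indices [0, 1, 2, 3, 4] (0->6, 1->9, 2->2, 3->1, 4->11), giving [6, 9, 2, 1, 11].

[6, 9, 2, 1, 11]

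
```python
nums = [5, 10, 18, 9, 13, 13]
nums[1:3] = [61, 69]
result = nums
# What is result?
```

nums starts as [5, 10, 18, 9, 13, 13] (length 6). The slice nums[1:3] covers indices [1, 2] with values [10, 18]. Replacing that slice with [61, 69] (same length) produces [5, 61, 69, 9, 13, 13].

[5, 61, 69, 9, 13, 13]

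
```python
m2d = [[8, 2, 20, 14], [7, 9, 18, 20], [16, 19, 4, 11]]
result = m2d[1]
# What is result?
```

m2d has 3 rows. Row 1 is [7, 9, 18, 20].

[7, 9, 18, 20]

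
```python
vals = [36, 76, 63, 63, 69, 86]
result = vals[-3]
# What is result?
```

vals has length 6. Negative index -3 maps to positive index 6 + (-3) = 3. vals[3] = 63.

63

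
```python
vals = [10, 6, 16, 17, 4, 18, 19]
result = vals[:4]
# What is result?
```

vals has length 7. The slice vals[:4] selects indices [0, 1, 2, 3] (0->10, 1->6, 2->16, 3->17), giving [10, 6, 16, 17].

[10, 6, 16, 17]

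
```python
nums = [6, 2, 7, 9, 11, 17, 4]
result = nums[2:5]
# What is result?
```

nums has length 7. The slice nums[2:5] selects indices [2, 3, 4] (2->7, 3->9, 4->11), giving [7, 9, 11].

[7, 9, 11]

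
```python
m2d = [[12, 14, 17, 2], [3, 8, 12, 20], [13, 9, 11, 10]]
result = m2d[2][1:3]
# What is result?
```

m2d[2] = [13, 9, 11, 10]. m2d[2] has length 4. The slice m2d[2][1:3] selects indices [1, 2] (1->9, 2->11), giving [9, 11].

[9, 11]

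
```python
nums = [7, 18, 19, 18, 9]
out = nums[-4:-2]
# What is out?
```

nums has length 5. The slice nums[-4:-2] selects indices [1, 2] (1->18, 2->19), giving [18, 19].

[18, 19]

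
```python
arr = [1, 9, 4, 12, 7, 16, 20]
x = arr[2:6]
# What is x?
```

arr has length 7. The slice arr[2:6] selects indices [2, 3, 4, 5] (2->4, 3->12, 4->7, 5->16), giving [4, 12, 7, 16].

[4, 12, 7, 16]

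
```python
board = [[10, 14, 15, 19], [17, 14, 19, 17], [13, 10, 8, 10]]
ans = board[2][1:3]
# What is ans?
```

board[2] = [13, 10, 8, 10]. board[2] has length 4. The slice board[2][1:3] selects indices [1, 2] (1->10, 2->8), giving [10, 8].

[10, 8]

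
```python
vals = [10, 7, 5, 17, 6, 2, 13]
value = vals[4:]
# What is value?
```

vals has length 7. The slice vals[4:] selects indices [4, 5, 6] (4->6, 5->2, 6->13), giving [6, 2, 13].

[6, 2, 13]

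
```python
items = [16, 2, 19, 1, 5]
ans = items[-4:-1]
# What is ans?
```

items has length 5. The slice items[-4:-1] selects indices [1, 2, 3] (1->2, 2->19, 3->1), giving [2, 19, 1].

[2, 19, 1]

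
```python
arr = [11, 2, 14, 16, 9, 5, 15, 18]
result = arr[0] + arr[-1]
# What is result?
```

arr has length 8. arr[0] = 11.
arr has length 8. Negative index -1 maps to positive index 8 + (-1) = 7. arr[7] = 18.
Sum: 11 + 18 = 29.

29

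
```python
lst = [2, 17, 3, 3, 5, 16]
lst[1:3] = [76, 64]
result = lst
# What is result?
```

lst starts as [2, 17, 3, 3, 5, 16] (length 6). The slice lst[1:3] covers indices [1, 2] with values [17, 3]. Replacing that slice with [76, 64] (same length) produces [2, 76, 64, 3, 5, 16].

[2, 76, 64, 3, 5, 16]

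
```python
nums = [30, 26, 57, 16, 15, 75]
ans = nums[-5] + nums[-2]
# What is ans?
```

nums has length 6. Negative index -5 maps to positive index 6 + (-5) = 1. nums[1] = 26.
nums has length 6. Negative index -2 maps to positive index 6 + (-2) = 4. nums[4] = 15.
Sum: 26 + 15 = 41.

41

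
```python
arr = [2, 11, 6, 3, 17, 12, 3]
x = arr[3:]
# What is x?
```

arr has length 7. The slice arr[3:] selects indices [3, 4, 5, 6] (3->3, 4->17, 5->12, 6->3), giving [3, 17, 12, 3].

[3, 17, 12, 3]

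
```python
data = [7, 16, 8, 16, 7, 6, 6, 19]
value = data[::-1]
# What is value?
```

data has length 8. The slice data[::-1] selects indices [7, 6, 5, 4, 3, 2, 1, 0] (7->19, 6->6, 5->6, 4->7, 3->16, 2->8, 1->16, 0->7), giving [19, 6, 6, 7, 16, 8, 16, 7].

[19, 6, 6, 7, 16, 8, 16, 7]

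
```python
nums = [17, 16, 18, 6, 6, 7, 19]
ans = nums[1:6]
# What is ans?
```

nums has length 7. The slice nums[1:6] selects indices [1, 2, 3, 4, 5] (1->16, 2->18, 3->6, 4->6, 5->7), giving [16, 18, 6, 6, 7].

[16, 18, 6, 6, 7]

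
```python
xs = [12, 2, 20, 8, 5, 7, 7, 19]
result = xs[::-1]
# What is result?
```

xs has length 8. The slice xs[::-1] selects indices [7, 6, 5, 4, 3, 2, 1, 0] (7->19, 6->7, 5->7, 4->5, 3->8, 2->20, 1->2, 0->12), giving [19, 7, 7, 5, 8, 20, 2, 12].

[19, 7, 7, 5, 8, 20, 2, 12]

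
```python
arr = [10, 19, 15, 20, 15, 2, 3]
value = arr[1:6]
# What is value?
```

arr has length 7. The slice arr[1:6] selects indices [1, 2, 3, 4, 5] (1->19, 2->15, 3->20, 4->15, 5->2), giving [19, 15, 20, 15, 2].

[19, 15, 20, 15, 2]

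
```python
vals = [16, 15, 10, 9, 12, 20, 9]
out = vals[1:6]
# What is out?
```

vals has length 7. The slice vals[1:6] selects indices [1, 2, 3, 4, 5] (1->15, 2->10, 3->9, 4->12, 5->20), giving [15, 10, 9, 12, 20].

[15, 10, 9, 12, 20]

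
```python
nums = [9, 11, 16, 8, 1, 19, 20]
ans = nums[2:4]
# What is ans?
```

nums has length 7. The slice nums[2:4] selects indices [2, 3] (2->16, 3->8), giving [16, 8].

[16, 8]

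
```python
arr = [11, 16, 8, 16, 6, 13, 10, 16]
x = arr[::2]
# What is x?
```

arr has length 8. The slice arr[::2] selects indices [0, 2, 4, 6] (0->11, 2->8, 4->6, 6->10), giving [11, 8, 6, 10].

[11, 8, 6, 10]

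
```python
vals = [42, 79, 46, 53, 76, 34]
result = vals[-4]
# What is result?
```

vals has length 6. Negative index -4 maps to positive index 6 + (-4) = 2. vals[2] = 46.

46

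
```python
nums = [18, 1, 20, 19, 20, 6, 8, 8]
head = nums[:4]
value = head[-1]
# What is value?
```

nums has length 8. The slice nums[:4] selects indices [0, 1, 2, 3] (0->18, 1->1, 2->20, 3->19), giving [18, 1, 20, 19]. So head = [18, 1, 20, 19]. Then head[-1] = 19.

19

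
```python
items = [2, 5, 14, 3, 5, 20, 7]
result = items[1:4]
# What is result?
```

items has length 7. The slice items[1:4] selects indices [1, 2, 3] (1->5, 2->14, 3->3), giving [5, 14, 3].

[5, 14, 3]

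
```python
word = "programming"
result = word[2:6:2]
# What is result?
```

word has length 11. The slice word[2:6:2] selects indices [2, 4] (2->'o', 4->'r'), giving 'or'.

'or'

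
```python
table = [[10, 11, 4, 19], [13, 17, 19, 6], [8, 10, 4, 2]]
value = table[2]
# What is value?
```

table has 3 rows. Row 2 is [8, 10, 4, 2].

[8, 10, 4, 2]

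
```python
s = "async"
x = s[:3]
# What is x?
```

s has length 5. The slice s[:3] selects indices [0, 1, 2] (0->'a', 1->'s', 2->'y'), giving 'asy'.

'asy'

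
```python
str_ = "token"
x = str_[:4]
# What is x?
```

str_ has length 5. The slice str_[:4] selects indices [0, 1, 2, 3] (0->'t', 1->'o', 2->'k', 3->'e'), giving 'toke'.

'toke'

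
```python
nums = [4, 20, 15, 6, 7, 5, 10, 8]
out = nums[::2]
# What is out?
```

nums has length 8. The slice nums[::2] selects indices [0, 2, 4, 6] (0->4, 2->15, 4->7, 6->10), giving [4, 15, 7, 10].

[4, 15, 7, 10]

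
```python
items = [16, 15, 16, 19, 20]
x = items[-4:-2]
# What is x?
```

items has length 5. The slice items[-4:-2] selects indices [1, 2] (1->15, 2->16), giving [15, 16].

[15, 16]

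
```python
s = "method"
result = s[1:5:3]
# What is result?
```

s has length 6. The slice s[1:5:3] selects indices [1, 4] (1->'e', 4->'o'), giving 'eo'.

'eo'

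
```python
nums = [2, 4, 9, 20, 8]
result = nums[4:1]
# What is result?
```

nums has length 5. The slice nums[4:1] resolves to an empty index range, so the result is [].

[]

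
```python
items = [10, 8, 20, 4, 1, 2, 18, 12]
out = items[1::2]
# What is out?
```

items has length 8. The slice items[1::2] selects indices [1, 3, 5, 7] (1->8, 3->4, 5->2, 7->12), giving [8, 4, 2, 12].

[8, 4, 2, 12]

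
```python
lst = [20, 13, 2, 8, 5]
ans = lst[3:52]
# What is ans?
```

lst has length 5. The slice lst[3:52] selects indices [3, 4] (3->8, 4->5), giving [8, 5].

[8, 5]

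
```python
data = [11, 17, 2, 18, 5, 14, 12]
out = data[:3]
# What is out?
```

data has length 7. The slice data[:3] selects indices [0, 1, 2] (0->11, 1->17, 2->2), giving [11, 17, 2].

[11, 17, 2]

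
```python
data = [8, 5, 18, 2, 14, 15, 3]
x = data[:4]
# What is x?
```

data has length 7. The slice data[:4] selects indices [0, 1, 2, 3] (0->8, 1->5, 2->18, 3->2), giving [8, 5, 18, 2].

[8, 5, 18, 2]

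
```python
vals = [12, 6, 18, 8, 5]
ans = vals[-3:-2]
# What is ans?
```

vals has length 5. The slice vals[-3:-2] selects indices [2] (2->18), giving [18].

[18]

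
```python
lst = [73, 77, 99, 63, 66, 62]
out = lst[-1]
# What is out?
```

lst has length 6. Negative index -1 maps to positive index 6 + (-1) = 5. lst[5] = 62.

62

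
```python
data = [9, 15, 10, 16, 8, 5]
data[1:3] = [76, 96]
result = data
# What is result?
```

data starts as [9, 15, 10, 16, 8, 5] (length 6). The slice data[1:3] covers indices [1, 2] with values [15, 10]. Replacing that slice with [76, 96] (same length) produces [9, 76, 96, 16, 8, 5].

[9, 76, 96, 16, 8, 5]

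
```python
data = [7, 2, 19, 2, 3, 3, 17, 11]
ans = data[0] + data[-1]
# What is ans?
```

data has length 8. data[0] = 7.
data has length 8. Negative index -1 maps to positive index 8 + (-1) = 7. data[7] = 11.
Sum: 7 + 11 = 18.

18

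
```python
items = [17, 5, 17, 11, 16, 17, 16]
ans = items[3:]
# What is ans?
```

items has length 7. The slice items[3:] selects indices [3, 4, 5, 6] (3->11, 4->16, 5->17, 6->16), giving [11, 16, 17, 16].

[11, 16, 17, 16]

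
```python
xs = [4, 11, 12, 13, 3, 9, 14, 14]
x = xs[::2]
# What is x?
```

xs has length 8. The slice xs[::2] selects indices [0, 2, 4, 6] (0->4, 2->12, 4->3, 6->14), giving [4, 12, 3, 14].

[4, 12, 3, 14]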